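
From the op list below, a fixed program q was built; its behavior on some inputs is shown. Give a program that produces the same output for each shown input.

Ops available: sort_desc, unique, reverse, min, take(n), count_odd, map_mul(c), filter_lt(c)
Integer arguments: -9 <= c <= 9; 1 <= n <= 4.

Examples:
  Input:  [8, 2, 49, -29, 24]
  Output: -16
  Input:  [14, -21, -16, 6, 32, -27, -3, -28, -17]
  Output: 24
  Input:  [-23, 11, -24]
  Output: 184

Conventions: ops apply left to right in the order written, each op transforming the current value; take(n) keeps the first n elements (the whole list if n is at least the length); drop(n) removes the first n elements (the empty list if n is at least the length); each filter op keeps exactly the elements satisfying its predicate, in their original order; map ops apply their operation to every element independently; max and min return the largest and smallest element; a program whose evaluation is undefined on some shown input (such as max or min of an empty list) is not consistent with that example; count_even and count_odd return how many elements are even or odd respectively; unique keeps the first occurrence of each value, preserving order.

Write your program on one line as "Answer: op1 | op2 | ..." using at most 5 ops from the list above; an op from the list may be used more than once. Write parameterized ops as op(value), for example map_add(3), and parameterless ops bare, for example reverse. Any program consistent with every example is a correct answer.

reverse | sort_desc | filter_lt(5) | map_mul(-8) | min

Check, running the answer program on each example:
  [8, 2, 49, -29, 24] -> [24, -29, 49, 2, 8] -> [49, 24, 8, 2, -29] -> [2, -29] -> [-16, 232] -> -16
  [14, -21, -16, 6, 32, -27, -3, -28, -17] -> [-17, -28, -3, -27, 32, 6, -16, -21, 14] -> [32, 14, 6, -3, -16, -17, -21, -27, -28] -> [-3, -16, -17, -21, -27, -28] -> [24, 128, 136, 168, 216, 224] -> 24
  [-23, 11, -24] -> [-24, 11, -23] -> [11, -23, -24] -> [-23, -24] -> [184, 192] -> 184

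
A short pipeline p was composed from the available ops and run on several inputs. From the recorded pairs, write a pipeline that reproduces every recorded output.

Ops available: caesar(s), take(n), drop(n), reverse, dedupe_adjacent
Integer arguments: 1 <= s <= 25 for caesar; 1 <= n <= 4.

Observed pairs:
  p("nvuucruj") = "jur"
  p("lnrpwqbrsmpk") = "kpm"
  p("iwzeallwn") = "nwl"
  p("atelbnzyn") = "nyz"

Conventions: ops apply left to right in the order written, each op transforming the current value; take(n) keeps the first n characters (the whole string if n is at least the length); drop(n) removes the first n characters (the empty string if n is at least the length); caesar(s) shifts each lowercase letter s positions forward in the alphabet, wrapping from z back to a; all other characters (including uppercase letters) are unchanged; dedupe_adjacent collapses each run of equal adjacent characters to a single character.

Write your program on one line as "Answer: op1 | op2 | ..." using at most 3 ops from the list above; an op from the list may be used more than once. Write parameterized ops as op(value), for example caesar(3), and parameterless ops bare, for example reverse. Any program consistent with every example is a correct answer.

reverse | take(3)

Check, running the answer program on each example:
  "nvuucruj" -> "jurcuuvn" -> "jur"
  "lnrpwqbrsmpk" -> "kpmsrbqwprnl" -> "kpm"
  "iwzeallwn" -> "nwllaezwi" -> "nwl"
  "atelbnzyn" -> "nyznbleta" -> "nyz"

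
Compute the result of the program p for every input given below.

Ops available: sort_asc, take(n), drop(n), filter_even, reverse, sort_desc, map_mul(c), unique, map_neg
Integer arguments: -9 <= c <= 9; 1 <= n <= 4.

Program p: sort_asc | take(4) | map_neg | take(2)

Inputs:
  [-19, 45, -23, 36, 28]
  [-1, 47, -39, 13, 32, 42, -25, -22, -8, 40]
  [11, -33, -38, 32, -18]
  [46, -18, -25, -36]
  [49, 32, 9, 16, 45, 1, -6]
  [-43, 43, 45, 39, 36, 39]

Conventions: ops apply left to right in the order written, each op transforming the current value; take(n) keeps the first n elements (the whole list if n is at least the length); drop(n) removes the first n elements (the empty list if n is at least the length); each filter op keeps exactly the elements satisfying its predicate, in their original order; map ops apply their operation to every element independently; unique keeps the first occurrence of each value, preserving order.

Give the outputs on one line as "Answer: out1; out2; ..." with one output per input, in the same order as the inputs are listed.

Execution, op by op:
  [-19, 45, -23, 36, 28] -> [-23, -19, 28, 36, 45] -> [-23, -19, 28, 36] -> [23, 19, -28, -36] -> [23, 19]
  [-1, 47, -39, 13, 32, 42, -25, -22, -8, 40] -> [-39, -25, -22, -8, -1, 13, 32, 40, 42, 47] -> [-39, -25, -22, -8] -> [39, 25, 22, 8] -> [39, 25]
  [11, -33, -38, 32, -18] -> [-38, -33, -18, 11, 32] -> [-38, -33, -18, 11] -> [38, 33, 18, -11] -> [38, 33]
  [46, -18, -25, -36] -> [-36, -25, -18, 46] -> [-36, -25, -18, 46] -> [36, 25, 18, -46] -> [36, 25]
  [49, 32, 9, 16, 45, 1, -6] -> [-6, 1, 9, 16, 32, 45, 49] -> [-6, 1, 9, 16] -> [6, -1, -9, -16] -> [6, -1]
  [-43, 43, 45, 39, 36, 39] -> [-43, 36, 39, 39, 43, 45] -> [-43, 36, 39, 39] -> [43, -36, -39, -39] -> [43, -36]

[23, 19]; [39, 25]; [38, 33]; [36, 25]; [6, -1]; [43, -36]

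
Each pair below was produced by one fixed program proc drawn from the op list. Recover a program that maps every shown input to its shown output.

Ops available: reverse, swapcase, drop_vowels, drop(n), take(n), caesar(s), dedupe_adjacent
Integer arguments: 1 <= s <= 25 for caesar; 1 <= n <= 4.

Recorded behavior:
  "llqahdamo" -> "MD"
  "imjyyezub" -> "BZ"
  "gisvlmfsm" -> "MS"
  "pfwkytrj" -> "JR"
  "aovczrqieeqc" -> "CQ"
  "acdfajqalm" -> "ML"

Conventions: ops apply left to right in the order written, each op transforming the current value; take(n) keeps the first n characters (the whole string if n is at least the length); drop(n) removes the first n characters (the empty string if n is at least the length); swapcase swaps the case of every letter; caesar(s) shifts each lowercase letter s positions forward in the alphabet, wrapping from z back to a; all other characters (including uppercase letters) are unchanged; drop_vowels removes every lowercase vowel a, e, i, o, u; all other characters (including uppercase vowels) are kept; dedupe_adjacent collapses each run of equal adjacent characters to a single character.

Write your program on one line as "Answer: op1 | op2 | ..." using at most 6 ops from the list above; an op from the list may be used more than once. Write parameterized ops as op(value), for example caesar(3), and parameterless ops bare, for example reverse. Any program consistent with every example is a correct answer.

drop(3) | drop_vowels | dedupe_adjacent | reverse | swapcase | take(2)

Check, running the answer program on each example:
  "llqahdamo" -> "ahdamo" -> "hdm" -> "hdm" -> "mdh" -> "MDH" -> "MD"
  "imjyyezub" -> "yyezub" -> "yyzb" -> "yzb" -> "bzy" -> "BZY" -> "BZ"
  "gisvlmfsm" -> "vlmfsm" -> "vlmfsm" -> "vlmfsm" -> "msfmlv" -> "MSFMLV" -> "MS"
  "pfwkytrj" -> "kytrj" -> "kytrj" -> "kytrj" -> "jrtyk" -> "JRTYK" -> "JR"
  "aovczrqieeqc" -> "czrqieeqc" -> "czrqqc" -> "czrqc" -> "cqrzc" -> "CQRZC" -> "CQ"
  "acdfajqalm" -> "fajqalm" -> "fjqlm" -> "fjqlm" -> "mlqjf" -> "MLQJF" -> "ML"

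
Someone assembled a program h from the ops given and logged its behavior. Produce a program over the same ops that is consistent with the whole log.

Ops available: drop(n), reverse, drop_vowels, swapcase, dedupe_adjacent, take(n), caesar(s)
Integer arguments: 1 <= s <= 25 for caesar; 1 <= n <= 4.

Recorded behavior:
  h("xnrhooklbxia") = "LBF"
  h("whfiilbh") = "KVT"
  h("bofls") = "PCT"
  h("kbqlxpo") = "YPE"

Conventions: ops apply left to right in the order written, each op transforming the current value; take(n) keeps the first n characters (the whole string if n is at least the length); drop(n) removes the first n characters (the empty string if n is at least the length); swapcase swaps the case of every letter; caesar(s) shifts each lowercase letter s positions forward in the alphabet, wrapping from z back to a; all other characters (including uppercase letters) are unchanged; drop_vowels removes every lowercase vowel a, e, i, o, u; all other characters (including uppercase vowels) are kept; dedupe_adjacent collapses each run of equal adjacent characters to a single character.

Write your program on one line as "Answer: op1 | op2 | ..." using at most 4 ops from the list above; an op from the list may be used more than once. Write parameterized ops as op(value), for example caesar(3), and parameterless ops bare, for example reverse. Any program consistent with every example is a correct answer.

caesar(14) | swapcase | take(3)

Check, running the answer program on each example:
  "xnrhooklbxia" -> "lbfvccyzplwo" -> "LBFVCCYZPLWO" -> "LBF"
  "whfiilbh" -> "kvtwwzpv" -> "KVTWWZPV" -> "KVT"
  "bofls" -> "pctzg" -> "PCTZG" -> "PCT"
  "kbqlxpo" -> "ypezldc" -> "YPEZLDC" -> "YPE"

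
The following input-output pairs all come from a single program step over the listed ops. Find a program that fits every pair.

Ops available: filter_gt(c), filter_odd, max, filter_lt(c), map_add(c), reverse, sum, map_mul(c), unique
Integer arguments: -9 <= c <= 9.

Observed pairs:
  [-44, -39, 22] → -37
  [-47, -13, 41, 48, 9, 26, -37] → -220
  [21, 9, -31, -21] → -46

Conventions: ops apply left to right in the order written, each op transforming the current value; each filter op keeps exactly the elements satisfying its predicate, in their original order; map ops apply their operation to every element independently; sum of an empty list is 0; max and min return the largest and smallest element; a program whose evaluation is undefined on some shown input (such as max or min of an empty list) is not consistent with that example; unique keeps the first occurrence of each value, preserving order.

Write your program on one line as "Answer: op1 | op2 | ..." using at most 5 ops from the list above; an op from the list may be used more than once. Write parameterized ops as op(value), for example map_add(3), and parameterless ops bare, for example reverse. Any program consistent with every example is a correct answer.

reverse | filter_gt(-1) | map_mul(-2) | map_add(7) | sum

Check, running the answer program on each example:
  [-44, -39, 22] -> [22, -39, -44] -> [22] -> [-44] -> [-37] -> -37
  [-47, -13, 41, 48, 9, 26, -37] -> [-37, 26, 9, 48, 41, -13, -47] -> [26, 9, 48, 41] -> [-52, -18, -96, -82] -> [-45, -11, -89, -75] -> -220
  [21, 9, -31, -21] -> [-21, -31, 9, 21] -> [9, 21] -> [-18, -42] -> [-11, -35] -> -46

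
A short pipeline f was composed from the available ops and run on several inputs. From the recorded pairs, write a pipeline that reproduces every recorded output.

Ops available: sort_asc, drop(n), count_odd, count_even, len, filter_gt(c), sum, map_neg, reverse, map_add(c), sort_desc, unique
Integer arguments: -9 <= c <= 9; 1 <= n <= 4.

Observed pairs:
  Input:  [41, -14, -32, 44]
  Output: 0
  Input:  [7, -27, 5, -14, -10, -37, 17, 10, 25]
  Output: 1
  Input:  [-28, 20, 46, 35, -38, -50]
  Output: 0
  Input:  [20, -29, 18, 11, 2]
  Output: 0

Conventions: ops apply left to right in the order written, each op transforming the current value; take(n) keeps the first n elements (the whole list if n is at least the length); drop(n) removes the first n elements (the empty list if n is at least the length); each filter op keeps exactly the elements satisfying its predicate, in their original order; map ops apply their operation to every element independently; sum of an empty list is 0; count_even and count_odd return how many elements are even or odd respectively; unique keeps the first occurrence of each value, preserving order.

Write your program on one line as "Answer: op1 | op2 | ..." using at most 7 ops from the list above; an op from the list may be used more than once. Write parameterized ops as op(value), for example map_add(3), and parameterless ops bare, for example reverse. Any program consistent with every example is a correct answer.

sort_desc | reverse | filter_gt(-9) | reverse | drop(4) | len

Check, running the answer program on each example:
  [41, -14, -32, 44] -> [44, 41, -14, -32] -> [-32, -14, 41, 44] -> [41, 44] -> [44, 41] -> [] -> 0
  [7, -27, 5, -14, -10, -37, 17, 10, 25] -> [25, 17, 10, 7, 5, -10, -14, -27, -37] -> [-37, -27, -14, -10, 5, 7, 10, 17, 25] -> [5, 7, 10, 17, 25] -> [25, 17, 10, 7, 5] -> [5] -> 1
  [-28, 20, 46, 35, -38, -50] -> [46, 35, 20, -28, -38, -50] -> [-50, -38, -28, 20, 35, 46] -> [20, 35, 46] -> [46, 35, 20] -> [] -> 0
  [20, -29, 18, 11, 2] -> [20, 18, 11, 2, -29] -> [-29, 2, 11, 18, 20] -> [2, 11, 18, 20] -> [20, 18, 11, 2] -> [] -> 0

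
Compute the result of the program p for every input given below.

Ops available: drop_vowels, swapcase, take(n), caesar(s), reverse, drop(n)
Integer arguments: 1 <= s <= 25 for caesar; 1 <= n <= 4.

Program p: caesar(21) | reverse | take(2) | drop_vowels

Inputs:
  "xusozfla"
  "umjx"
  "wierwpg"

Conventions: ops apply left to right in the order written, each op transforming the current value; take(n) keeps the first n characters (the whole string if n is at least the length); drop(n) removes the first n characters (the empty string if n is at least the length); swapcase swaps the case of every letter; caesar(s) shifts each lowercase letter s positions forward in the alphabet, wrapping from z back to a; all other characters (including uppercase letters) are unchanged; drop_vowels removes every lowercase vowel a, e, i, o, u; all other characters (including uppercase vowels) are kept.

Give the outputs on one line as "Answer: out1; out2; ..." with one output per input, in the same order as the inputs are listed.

Execution, op by op:
  "xusozfla" -> "spnjuagv" -> "vgaujnps" -> "vg" -> "vg"
  "umjx" -> "phes" -> "sehp" -> "se" -> "s"
  "wierwpg" -> "rdzmrkb" -> "bkrmzdr" -> "bk" -> "bk"

"vg"; "s"; "bk"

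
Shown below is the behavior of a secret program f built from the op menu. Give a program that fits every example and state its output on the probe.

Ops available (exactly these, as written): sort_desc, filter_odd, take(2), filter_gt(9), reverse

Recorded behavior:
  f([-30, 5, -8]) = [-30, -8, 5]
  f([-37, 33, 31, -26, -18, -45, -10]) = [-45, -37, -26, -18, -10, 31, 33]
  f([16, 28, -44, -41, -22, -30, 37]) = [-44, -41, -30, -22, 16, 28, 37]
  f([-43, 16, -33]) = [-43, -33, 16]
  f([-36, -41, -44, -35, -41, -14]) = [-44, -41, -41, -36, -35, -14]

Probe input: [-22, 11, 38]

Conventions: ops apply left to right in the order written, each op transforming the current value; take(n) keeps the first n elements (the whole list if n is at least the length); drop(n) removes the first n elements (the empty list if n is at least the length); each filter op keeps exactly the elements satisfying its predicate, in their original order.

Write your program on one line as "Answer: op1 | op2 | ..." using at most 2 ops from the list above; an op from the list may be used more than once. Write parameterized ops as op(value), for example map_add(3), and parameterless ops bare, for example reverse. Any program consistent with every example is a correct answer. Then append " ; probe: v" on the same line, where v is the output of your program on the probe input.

sort_desc | reverse ; probe: [-22, 11, 38]

Check, running the answer program on each example:
  [-30, 5, -8] -> [5, -8, -30] -> [-30, -8, 5]
  [-37, 33, 31, -26, -18, -45, -10] -> [33, 31, -10, -18, -26, -37, -45] -> [-45, -37, -26, -18, -10, 31, 33]
  [16, 28, -44, -41, -22, -30, 37] -> [37, 28, 16, -22, -30, -41, -44] -> [-44, -41, -30, -22, 16, 28, 37]
  [-43, 16, -33] -> [16, -33, -43] -> [-43, -33, 16]
  [-36, -41, -44, -35, -41, -14] -> [-14, -35, -36, -41, -41, -44] -> [-44, -41, -41, -36, -35, -14]
  probe: [-22, 11, 38] -> [38, 11, -22] -> [-22, 11, 38]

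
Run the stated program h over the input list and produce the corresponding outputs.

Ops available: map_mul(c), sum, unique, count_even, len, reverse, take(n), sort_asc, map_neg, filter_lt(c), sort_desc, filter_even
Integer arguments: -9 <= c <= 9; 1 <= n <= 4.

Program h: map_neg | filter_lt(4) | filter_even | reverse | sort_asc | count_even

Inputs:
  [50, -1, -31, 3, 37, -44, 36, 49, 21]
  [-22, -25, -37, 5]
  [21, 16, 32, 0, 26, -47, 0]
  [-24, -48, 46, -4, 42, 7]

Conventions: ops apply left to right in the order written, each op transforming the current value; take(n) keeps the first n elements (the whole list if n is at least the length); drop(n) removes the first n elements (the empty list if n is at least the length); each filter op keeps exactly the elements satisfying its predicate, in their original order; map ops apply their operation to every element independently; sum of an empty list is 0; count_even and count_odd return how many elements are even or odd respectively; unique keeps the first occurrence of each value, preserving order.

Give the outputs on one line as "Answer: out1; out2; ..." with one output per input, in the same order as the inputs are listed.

2; 0; 5; 2

Execution, op by op:
  [50, -1, -31, 3, 37, -44, 36, 49, 21] -> [-50, 1, 31, -3, -37, 44, -36, -49, -21] -> [-50, 1, -3, -37, -36, -49, -21] -> [-50, -36] -> [-36, -50] -> [-50, -36] -> 2
  [-22, -25, -37, 5] -> [22, 25, 37, -5] -> [-5] -> [] -> [] -> [] -> 0
  [21, 16, 32, 0, 26, -47, 0] -> [-21, -16, -32, 0, -26, 47, 0] -> [-21, -16, -32, 0, -26, 0] -> [-16, -32, 0, -26, 0] -> [0, -26, 0, -32, -16] -> [-32, -26, -16, 0, 0] -> 5
  [-24, -48, 46, -4, 42, 7] -> [24, 48, -46, 4, -42, -7] -> [-46, -42, -7] -> [-46, -42] -> [-42, -46] -> [-46, -42] -> 2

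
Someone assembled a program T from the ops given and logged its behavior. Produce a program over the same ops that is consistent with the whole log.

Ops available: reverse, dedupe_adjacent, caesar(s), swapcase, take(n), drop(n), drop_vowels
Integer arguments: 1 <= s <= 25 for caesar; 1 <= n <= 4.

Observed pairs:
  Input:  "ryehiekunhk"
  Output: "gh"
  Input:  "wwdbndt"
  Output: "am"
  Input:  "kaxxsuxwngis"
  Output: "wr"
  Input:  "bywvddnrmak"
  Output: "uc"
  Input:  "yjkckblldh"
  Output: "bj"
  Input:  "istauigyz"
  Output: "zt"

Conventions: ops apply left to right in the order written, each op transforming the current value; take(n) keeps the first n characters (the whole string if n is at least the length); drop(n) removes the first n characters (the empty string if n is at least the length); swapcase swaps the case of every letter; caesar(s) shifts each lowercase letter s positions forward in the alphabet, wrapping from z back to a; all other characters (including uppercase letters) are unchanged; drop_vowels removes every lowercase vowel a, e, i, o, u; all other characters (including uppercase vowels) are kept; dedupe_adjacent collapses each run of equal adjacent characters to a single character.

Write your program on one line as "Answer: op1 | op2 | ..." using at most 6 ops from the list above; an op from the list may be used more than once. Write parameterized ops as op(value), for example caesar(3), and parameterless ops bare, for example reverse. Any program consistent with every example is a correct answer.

caesar(5) | drop(3) | dedupe_adjacent | caesar(20) | take(2)

Check, running the answer program on each example:
  "ryehiekunhk" -> "wdjmnjpzsmp" -> "mnjpzsmp" -> "mnjpzsmp" -> "ghdjtmgj" -> "gh"
  "wwdbndt" -> "bbigsiy" -> "gsiy" -> "gsiy" -> "amcs" -> "am"
  "kaxxsuxwngis" -> "pfccxzcbslnx" -> "cxzcbslnx" -> "cxzcbslnx" -> "wrtwvmfhr" -> "wr"
  "bywvddnrmak" -> "gdbaiiswrfp" -> "aiiswrfp" -> "aiswrfp" -> "ucmqlzj" -> "uc"
  "yjkckblldh" -> "dophpgqqim" -> "hpgqqim" -> "hpgqim" -> "bjakcg" -> "bj"
  "istauigyz" -> "nxyfznlde" -> "fznlde" -> "fznlde" -> "zthfxy" -> "zt"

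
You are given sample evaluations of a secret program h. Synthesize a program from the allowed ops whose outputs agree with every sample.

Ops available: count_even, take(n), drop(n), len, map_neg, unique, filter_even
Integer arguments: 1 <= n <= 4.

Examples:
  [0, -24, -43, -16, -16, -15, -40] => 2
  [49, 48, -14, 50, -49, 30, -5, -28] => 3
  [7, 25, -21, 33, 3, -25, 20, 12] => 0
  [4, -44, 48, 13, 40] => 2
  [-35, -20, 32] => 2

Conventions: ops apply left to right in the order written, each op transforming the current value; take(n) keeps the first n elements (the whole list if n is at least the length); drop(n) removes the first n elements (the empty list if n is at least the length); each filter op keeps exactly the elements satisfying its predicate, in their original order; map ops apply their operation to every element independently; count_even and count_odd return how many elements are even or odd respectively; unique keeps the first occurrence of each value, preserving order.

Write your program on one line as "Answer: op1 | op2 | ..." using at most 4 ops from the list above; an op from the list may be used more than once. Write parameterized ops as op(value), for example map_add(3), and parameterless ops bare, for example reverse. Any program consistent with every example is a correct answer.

take(4) | drop(1) | map_neg | count_even

Check, running the answer program on each example:
  [0, -24, -43, -16, -16, -15, -40] -> [0, -24, -43, -16] -> [-24, -43, -16] -> [24, 43, 16] -> 2
  [49, 48, -14, 50, -49, 30, -5, -28] -> [49, 48, -14, 50] -> [48, -14, 50] -> [-48, 14, -50] -> 3
  [7, 25, -21, 33, 3, -25, 20, 12] -> [7, 25, -21, 33] -> [25, -21, 33] -> [-25, 21, -33] -> 0
  [4, -44, 48, 13, 40] -> [4, -44, 48, 13] -> [-44, 48, 13] -> [44, -48, -13] -> 2
  [-35, -20, 32] -> [-35, -20, 32] -> [-20, 32] -> [20, -32] -> 2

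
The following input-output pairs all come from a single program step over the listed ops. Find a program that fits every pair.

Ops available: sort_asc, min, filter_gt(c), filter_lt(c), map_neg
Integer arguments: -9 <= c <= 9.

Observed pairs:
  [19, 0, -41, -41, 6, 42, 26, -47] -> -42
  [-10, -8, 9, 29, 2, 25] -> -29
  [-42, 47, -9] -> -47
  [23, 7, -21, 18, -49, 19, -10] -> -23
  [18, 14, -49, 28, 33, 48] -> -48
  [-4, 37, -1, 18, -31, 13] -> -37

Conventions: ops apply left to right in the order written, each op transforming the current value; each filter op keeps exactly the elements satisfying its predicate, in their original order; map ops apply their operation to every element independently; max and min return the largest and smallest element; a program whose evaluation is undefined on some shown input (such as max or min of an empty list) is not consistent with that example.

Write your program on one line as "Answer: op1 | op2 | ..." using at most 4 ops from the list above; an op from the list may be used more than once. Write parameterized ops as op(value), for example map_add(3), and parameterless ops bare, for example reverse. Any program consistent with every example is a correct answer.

map_neg | sort_asc | min

Check, running the answer program on each example:
  [19, 0, -41, -41, 6, 42, 26, -47] -> [-19, 0, 41, 41, -6, -42, -26, 47] -> [-42, -26, -19, -6, 0, 41, 41, 47] -> -42
  [-10, -8, 9, 29, 2, 25] -> [10, 8, -9, -29, -2, -25] -> [-29, -25, -9, -2, 8, 10] -> -29
  [-42, 47, -9] -> [42, -47, 9] -> [-47, 9, 42] -> -47
  [23, 7, -21, 18, -49, 19, -10] -> [-23, -7, 21, -18, 49, -19, 10] -> [-23, -19, -18, -7, 10, 21, 49] -> -23
  [18, 14, -49, 28, 33, 48] -> [-18, -14, 49, -28, -33, -48] -> [-48, -33, -28, -18, -14, 49] -> -48
  [-4, 37, -1, 18, -31, 13] -> [4, -37, 1, -18, 31, -13] -> [-37, -18, -13, 1, 4, 31] -> -37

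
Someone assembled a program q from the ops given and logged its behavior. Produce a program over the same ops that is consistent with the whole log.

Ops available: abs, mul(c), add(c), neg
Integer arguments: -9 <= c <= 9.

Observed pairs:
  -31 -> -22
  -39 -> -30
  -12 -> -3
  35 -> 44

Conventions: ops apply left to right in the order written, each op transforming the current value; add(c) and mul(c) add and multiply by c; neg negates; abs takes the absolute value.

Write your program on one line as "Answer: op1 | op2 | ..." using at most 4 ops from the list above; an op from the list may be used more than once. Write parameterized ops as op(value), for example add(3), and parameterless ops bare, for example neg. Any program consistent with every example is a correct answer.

add(2) | add(8) | add(-4) | add(3)

Check, running the answer program on each example:
  -31 -> -29 -> -21 -> -25 -> -22
  -39 -> -37 -> -29 -> -33 -> -30
  -12 -> -10 -> -2 -> -6 -> -3
  35 -> 37 -> 45 -> 41 -> 44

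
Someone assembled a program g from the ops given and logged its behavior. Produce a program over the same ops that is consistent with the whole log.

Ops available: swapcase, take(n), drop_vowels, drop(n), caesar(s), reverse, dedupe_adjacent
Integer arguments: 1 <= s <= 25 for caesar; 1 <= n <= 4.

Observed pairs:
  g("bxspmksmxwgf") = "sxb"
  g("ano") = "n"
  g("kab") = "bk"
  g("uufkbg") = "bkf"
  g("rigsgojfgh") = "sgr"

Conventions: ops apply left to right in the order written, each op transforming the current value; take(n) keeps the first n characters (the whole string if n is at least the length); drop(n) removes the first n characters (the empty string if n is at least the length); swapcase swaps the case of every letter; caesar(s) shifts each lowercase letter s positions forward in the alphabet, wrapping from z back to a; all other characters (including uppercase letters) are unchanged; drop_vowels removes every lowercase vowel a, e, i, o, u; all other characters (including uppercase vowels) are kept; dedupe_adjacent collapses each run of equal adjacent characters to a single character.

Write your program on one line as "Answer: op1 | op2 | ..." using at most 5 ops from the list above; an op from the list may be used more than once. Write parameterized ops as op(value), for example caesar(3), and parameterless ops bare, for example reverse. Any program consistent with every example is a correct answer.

dedupe_adjacent | drop_vowels | take(3) | reverse

Check, running the answer program on each example:
  "bxspmksmxwgf" -> "bxspmksmxwgf" -> "bxspmksmxwgf" -> "bxs" -> "sxb"
  "ano" -> "ano" -> "n" -> "n" -> "n"
  "kab" -> "kab" -> "kb" -> "kb" -> "bk"
  "uufkbg" -> "ufkbg" -> "fkbg" -> "fkb" -> "bkf"
  "rigsgojfgh" -> "rigsgojfgh" -> "rgsgjfgh" -> "rgs" -> "sgr"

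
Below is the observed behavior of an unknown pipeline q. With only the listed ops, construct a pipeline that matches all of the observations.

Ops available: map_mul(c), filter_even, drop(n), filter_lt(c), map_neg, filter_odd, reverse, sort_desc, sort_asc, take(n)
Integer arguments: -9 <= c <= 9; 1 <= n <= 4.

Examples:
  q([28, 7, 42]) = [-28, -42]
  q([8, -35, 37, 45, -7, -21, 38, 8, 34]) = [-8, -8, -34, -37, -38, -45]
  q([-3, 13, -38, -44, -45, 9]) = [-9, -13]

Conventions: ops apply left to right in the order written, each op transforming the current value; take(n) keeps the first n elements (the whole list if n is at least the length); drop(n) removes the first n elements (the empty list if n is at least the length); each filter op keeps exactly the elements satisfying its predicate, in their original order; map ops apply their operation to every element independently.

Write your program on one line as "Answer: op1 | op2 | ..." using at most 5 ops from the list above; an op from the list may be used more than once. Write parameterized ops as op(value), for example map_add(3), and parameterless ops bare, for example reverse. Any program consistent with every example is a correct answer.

map_neg | filter_lt(4) | sort_desc | filter_lt(-7)

Check, running the answer program on each example:
  [28, 7, 42] -> [-28, -7, -42] -> [-28, -7, -42] -> [-7, -28, -42] -> [-28, -42]
  [8, -35, 37, 45, -7, -21, 38, 8, 34] -> [-8, 35, -37, -45, 7, 21, -38, -8, -34] -> [-8, -37, -45, -38, -8, -34] -> [-8, -8, -34, -37, -38, -45] -> [-8, -8, -34, -37, -38, -45]
  [-3, 13, -38, -44, -45, 9] -> [3, -13, 38, 44, 45, -9] -> [3, -13, -9] -> [3, -9, -13] -> [-9, -13]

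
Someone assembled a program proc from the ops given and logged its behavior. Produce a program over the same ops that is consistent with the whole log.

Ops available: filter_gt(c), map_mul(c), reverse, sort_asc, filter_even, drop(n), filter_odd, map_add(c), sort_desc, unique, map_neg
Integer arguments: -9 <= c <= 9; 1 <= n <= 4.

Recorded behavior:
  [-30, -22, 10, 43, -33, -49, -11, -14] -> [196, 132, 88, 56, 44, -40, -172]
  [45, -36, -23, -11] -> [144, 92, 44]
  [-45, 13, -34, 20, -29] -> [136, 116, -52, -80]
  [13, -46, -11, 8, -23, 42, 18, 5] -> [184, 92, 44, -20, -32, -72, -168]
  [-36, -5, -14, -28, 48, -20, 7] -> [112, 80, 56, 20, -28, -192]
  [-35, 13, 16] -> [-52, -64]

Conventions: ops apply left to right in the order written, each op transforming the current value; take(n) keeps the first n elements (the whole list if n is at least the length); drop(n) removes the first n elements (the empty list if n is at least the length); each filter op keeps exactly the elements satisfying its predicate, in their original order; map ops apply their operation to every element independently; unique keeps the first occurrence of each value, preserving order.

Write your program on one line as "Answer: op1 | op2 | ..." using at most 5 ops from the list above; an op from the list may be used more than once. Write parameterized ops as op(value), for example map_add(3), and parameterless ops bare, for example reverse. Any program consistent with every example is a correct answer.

map_mul(-1) | drop(1) | sort_asc | reverse | map_mul(4)

Check, running the answer program on each example:
  [-30, -22, 10, 43, -33, -49, -11, -14] -> [30, 22, -10, -43, 33, 49, 11, 14] -> [22, -10, -43, 33, 49, 11, 14] -> [-43, -10, 11, 14, 22, 33, 49] -> [49, 33, 22, 14, 11, -10, -43] -> [196, 132, 88, 56, 44, -40, -172]
  [45, -36, -23, -11] -> [-45, 36, 23, 11] -> [36, 23, 11] -> [11, 23, 36] -> [36, 23, 11] -> [144, 92, 44]
  [-45, 13, -34, 20, -29] -> [45, -13, 34, -20, 29] -> [-13, 34, -20, 29] -> [-20, -13, 29, 34] -> [34, 29, -13, -20] -> [136, 116, -52, -80]
  [13, -46, -11, 8, -23, 42, 18, 5] -> [-13, 46, 11, -8, 23, -42, -18, -5] -> [46, 11, -8, 23, -42, -18, -5] -> [-42, -18, -8, -5, 11, 23, 46] -> [46, 23, 11, -5, -8, -18, -42] -> [184, 92, 44, -20, -32, -72, -168]
  [-36, -5, -14, -28, 48, -20, 7] -> [36, 5, 14, 28, -48, 20, -7] -> [5, 14, 28, -48, 20, -7] -> [-48, -7, 5, 14, 20, 28] -> [28, 20, 14, 5, -7, -48] -> [112, 80, 56, 20, -28, -192]
  [-35, 13, 16] -> [35, -13, -16] -> [-13, -16] -> [-16, -13] -> [-13, -16] -> [-52, -64]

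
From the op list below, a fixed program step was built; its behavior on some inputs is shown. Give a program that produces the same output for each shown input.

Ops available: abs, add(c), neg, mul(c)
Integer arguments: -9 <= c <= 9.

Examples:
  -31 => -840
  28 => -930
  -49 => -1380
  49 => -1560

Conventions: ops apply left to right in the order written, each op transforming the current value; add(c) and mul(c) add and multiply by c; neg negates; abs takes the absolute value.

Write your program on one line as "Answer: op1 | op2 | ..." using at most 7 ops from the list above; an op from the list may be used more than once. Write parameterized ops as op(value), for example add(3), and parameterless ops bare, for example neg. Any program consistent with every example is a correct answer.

add(-5) | add(8) | abs | mul(-5) | neg | mul(-6)

Check, running the answer program on each example:
  -31 -> -36 -> -28 -> 28 -> -140 -> 140 -> -840
  28 -> 23 -> 31 -> 31 -> -155 -> 155 -> -930
  -49 -> -54 -> -46 -> 46 -> -230 -> 230 -> -1380
  49 -> 44 -> 52 -> 52 -> -260 -> 260 -> -1560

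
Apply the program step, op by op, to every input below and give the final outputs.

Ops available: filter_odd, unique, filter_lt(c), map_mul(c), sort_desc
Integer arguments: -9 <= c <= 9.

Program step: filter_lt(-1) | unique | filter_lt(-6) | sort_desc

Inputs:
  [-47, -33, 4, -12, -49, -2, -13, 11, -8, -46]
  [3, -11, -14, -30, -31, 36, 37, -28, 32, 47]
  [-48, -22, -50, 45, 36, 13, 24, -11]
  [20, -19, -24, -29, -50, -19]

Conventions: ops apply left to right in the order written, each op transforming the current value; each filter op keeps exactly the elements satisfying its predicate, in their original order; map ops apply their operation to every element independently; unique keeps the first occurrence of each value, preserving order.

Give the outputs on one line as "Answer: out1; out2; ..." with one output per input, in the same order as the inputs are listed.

Execution, op by op:
  [-47, -33, 4, -12, -49, -2, -13, 11, -8, -46] -> [-47, -33, -12, -49, -2, -13, -8, -46] -> [-47, -33, -12, -49, -2, -13, -8, -46] -> [-47, -33, -12, -49, -13, -8, -46] -> [-8, -12, -13, -33, -46, -47, -49]
  [3, -11, -14, -30, -31, 36, 37, -28, 32, 47] -> [-11, -14, -30, -31, -28] -> [-11, -14, -30, -31, -28] -> [-11, -14, -30, -31, -28] -> [-11, -14, -28, -30, -31]
  [-48, -22, -50, 45, 36, 13, 24, -11] -> [-48, -22, -50, -11] -> [-48, -22, -50, -11] -> [-48, -22, -50, -11] -> [-11, -22, -48, -50]
  [20, -19, -24, -29, -50, -19] -> [-19, -24, -29, -50, -19] -> [-19, -24, -29, -50] -> [-19, -24, -29, -50] -> [-19, -24, -29, -50]

[-8, -12, -13, -33, -46, -47, -49]; [-11, -14, -28, -30, -31]; [-11, -22, -48, -50]; [-19, -24, -29, -50]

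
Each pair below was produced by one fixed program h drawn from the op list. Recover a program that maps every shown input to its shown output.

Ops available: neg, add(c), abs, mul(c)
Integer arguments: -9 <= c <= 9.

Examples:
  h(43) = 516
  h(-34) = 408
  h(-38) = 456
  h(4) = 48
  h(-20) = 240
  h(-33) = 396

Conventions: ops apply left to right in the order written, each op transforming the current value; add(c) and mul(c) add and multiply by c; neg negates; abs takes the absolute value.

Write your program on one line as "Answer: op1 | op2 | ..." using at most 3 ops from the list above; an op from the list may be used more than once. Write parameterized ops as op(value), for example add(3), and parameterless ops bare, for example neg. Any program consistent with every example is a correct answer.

abs | mul(3) | mul(4)

Check, running the answer program on each example:
  43 -> 43 -> 129 -> 516
  -34 -> 34 -> 102 -> 408
  -38 -> 38 -> 114 -> 456
  4 -> 4 -> 12 -> 48
  -20 -> 20 -> 60 -> 240
  -33 -> 33 -> 99 -> 396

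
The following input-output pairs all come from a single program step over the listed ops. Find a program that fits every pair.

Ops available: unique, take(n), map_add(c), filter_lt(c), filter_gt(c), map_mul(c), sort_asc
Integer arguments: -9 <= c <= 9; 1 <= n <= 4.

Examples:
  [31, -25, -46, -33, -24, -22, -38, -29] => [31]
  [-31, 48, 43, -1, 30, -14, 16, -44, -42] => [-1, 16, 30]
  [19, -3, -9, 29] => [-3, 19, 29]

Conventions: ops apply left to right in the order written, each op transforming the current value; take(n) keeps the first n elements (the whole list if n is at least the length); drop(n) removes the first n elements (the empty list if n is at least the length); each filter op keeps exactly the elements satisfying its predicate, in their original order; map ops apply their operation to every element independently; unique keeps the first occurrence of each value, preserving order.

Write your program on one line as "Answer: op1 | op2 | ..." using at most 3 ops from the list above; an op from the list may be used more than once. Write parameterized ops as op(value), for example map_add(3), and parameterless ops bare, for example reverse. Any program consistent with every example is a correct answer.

sort_asc | filter_gt(-9) | take(3)

Check, running the answer program on each example:
  [31, -25, -46, -33, -24, -22, -38, -29] -> [-46, -38, -33, -29, -25, -24, -22, 31] -> [31] -> [31]
  [-31, 48, 43, -1, 30, -14, 16, -44, -42] -> [-44, -42, -31, -14, -1, 16, 30, 43, 48] -> [-1, 16, 30, 43, 48] -> [-1, 16, 30]
  [19, -3, -9, 29] -> [-9, -3, 19, 29] -> [-3, 19, 29] -> [-3, 19, 29]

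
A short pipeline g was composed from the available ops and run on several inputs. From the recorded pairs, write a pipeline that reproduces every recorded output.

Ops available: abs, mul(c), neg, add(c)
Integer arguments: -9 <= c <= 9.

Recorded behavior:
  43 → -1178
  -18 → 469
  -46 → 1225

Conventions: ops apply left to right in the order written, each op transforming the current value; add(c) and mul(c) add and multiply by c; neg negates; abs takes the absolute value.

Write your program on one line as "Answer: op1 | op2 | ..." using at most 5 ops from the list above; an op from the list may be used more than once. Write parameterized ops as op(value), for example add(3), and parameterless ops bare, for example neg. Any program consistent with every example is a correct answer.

mul(9) | add(6) | mul(3) | add(-1) | neg

Check, running the answer program on each example:
  43 -> 387 -> 393 -> 1179 -> 1178 -> -1178
  -18 -> -162 -> -156 -> -468 -> -469 -> 469
  -46 -> -414 -> -408 -> -1224 -> -1225 -> 1225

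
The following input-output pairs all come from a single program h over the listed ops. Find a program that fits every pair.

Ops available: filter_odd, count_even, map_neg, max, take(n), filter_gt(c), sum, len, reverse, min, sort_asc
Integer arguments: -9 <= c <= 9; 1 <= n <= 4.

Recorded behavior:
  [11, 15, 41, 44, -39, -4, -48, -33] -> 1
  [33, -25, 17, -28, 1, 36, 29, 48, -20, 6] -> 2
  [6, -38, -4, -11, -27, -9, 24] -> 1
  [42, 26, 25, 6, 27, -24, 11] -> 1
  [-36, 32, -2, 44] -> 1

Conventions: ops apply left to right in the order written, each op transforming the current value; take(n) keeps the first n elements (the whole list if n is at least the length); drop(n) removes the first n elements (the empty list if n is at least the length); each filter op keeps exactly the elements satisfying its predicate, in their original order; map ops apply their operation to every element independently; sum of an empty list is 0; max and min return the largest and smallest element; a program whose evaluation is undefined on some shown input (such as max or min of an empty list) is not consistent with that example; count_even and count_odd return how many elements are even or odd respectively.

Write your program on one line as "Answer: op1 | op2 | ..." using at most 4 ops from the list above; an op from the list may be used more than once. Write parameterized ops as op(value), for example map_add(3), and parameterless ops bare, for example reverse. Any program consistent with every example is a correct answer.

map_neg | filter_gt(7) | map_neg | count_even

Check, running the answer program on each example:
  [11, 15, 41, 44, -39, -4, -48, -33] -> [-11, -15, -41, -44, 39, 4, 48, 33] -> [39, 48, 33] -> [-39, -48, -33] -> 1
  [33, -25, 17, -28, 1, 36, 29, 48, -20, 6] -> [-33, 25, -17, 28, -1, -36, -29, -48, 20, -6] -> [25, 28, 20] -> [-25, -28, -20] -> 2
  [6, -38, -4, -11, -27, -9, 24] -> [-6, 38, 4, 11, 27, 9, -24] -> [38, 11, 27, 9] -> [-38, -11, -27, -9] -> 1
  [42, 26, 25, 6, 27, -24, 11] -> [-42, -26, -25, -6, -27, 24, -11] -> [24] -> [-24] -> 1
  [-36, 32, -2, 44] -> [36, -32, 2, -44] -> [36] -> [-36] -> 1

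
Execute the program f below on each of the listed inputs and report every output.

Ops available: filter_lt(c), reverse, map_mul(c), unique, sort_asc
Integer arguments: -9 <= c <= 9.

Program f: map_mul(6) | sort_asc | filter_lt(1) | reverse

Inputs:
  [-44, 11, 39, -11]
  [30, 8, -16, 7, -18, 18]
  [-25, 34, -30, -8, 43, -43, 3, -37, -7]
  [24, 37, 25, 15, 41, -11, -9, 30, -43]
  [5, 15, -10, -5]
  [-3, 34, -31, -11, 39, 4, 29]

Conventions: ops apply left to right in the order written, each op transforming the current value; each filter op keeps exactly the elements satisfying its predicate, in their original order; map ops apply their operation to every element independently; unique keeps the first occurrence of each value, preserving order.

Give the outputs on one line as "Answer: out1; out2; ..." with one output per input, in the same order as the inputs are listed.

Execution, op by op:
  [-44, 11, 39, -11] -> [-264, 66, 234, -66] -> [-264, -66, 66, 234] -> [-264, -66] -> [-66, -264]
  [30, 8, -16, 7, -18, 18] -> [180, 48, -96, 42, -108, 108] -> [-108, -96, 42, 48, 108, 180] -> [-108, -96] -> [-96, -108]
  [-25, 34, -30, -8, 43, -43, 3, -37, -7] -> [-150, 204, -180, -48, 258, -258, 18, -222, -42] -> [-258, -222, -180, -150, -48, -42, 18, 204, 258] -> [-258, -222, -180, -150, -48, -42] -> [-42, -48, -150, -180, -222, -258]
  [24, 37, 25, 15, 41, -11, -9, 30, -43] -> [144, 222, 150, 90, 246, -66, -54, 180, -258] -> [-258, -66, -54, 90, 144, 150, 180, 222, 246] -> [-258, -66, -54] -> [-54, -66, -258]
  [5, 15, -10, -5] -> [30, 90, -60, -30] -> [-60, -30, 30, 90] -> [-60, -30] -> [-30, -60]
  [-3, 34, -31, -11, 39, 4, 29] -> [-18, 204, -186, -66, 234, 24, 174] -> [-186, -66, -18, 24, 174, 204, 234] -> [-186, -66, -18] -> [-18, -66, -186]

[-66, -264]; [-96, -108]; [-42, -48, -150, -180, -222, -258]; [-54, -66, -258]; [-30, -60]; [-18, -66, -186]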